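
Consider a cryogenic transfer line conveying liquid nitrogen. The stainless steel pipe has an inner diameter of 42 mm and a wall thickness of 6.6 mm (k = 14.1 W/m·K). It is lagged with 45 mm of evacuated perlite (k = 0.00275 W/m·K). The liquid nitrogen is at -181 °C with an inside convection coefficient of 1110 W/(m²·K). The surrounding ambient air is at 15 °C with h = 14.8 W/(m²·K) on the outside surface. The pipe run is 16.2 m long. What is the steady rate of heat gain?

Cylindrical conduction, so R = ln(r₂/r₁)/(2πkL) per layer, in series:
R_inner film = 1/(h_i·2πr₁L) = 1/(1110×2π×0.021×16.2) = 4.215×10^-4 K/W
R_stainless steel pipe wall = ln(27.6/21)/(2π×14.1×16.2) = 1.904×10^-4 K/W
R_evacuated perlite = ln(72.6/27.6)/(2π×0.00275×16.2) = 3.455 K/W
R_outer film = 1/(h_o·2πr_oL) = 1/(14.8×2π×0.0726×16.2) = 0.009143 K/W
R_total = 3.465 K/W
Q = ΔT/R_total = 196/3.465

Q ≈ 56.6 W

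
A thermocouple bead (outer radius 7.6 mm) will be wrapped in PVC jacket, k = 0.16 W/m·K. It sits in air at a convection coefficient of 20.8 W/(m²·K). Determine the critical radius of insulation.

For a sphere r_cr = 2k/h = 2×0.16/20.8
r_cr = 15.4 mm; since the bare radius (7.6 mm) is below r_cr, adding a thin layer of insulation will *increase* heat loss.

r_cr ≈ 15.4 mm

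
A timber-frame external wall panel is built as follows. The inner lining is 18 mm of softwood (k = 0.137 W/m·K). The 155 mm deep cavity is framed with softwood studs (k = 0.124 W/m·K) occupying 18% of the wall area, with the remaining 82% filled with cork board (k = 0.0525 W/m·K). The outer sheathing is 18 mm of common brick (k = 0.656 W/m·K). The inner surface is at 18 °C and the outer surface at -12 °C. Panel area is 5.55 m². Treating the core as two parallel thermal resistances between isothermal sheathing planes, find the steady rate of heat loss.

Sheathing layers in series; stud and cavity paths in parallel between them.
R_inner = 0.018/(0.137×5.55) = 0.02367 K/W
R_stud  = 0.155/(0.124×0.18×5.55) = 1.251 K/W
R_cav   = 0.155/(0.0525×0.82×5.55) = 0.6487 K/W
1/R_core = 1/R_stud + 1/R_cav → R_core = 0.4272 K/W
R_outer = 0.018/(0.656×5.55) = 0.004944 K/W
R_total = 0.4558 K/W
Q = ΔT/R_total = 30/0.4558

Q ≈ 65.8 W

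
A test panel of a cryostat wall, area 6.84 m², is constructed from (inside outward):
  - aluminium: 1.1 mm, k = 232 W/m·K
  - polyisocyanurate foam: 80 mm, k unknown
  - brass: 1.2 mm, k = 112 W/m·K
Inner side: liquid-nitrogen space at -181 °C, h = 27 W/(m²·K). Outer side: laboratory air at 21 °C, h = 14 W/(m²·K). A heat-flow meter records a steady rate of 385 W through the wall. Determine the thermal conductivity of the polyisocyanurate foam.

Series thermal resistances:
R_inner film = 1/(h_i·A) = 1/(27×6.84) = 0.005415 K/W
R_aluminium = L/(kA) = 0.0011/(232×6.84) = 6.932×10^-7 K/W
R_brass = L/(kA) = 0.0012/(112×6.84) = 1.566×10^-6 K/W
R_outer film = 1/(h_o·A) = 1/(14×6.84) = 0.01044 K/W
Sum of known resistances R_other = 0.01586 K/W
Total R = ΔT/Q = 202/385 = 0.5247 K/W
R_polyisocyanurate foam = R_total − R_other = 0.5088 K/W
k = L/(R·A) = 0.08/(0.5088×6.84)

k ≈ 0.023 W/(m·K)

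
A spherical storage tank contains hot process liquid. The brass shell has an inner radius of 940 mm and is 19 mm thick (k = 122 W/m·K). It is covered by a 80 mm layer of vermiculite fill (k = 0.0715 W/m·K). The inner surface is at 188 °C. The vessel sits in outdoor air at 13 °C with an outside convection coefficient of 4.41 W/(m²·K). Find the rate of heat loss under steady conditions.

Q ≈ 1650 W

For a spherical shell R = (1/r₁ − 1/r₂)/(4πk); film R = 1/(h·4πr²). In series:
R_brass shell = (1/0.94 − 1/0.959)/(4π×122) = 1.375×10^-5 K/W
R_vermiculite fill = (1/0.959 − 1/1.039)/(4π×0.0715) = 0.08936 K/W
R_outer film = 1/(h·4πr_o²) = 1/(4.41×4π×1.039²) = 0.01672 K/W
R_total = 0.1061 K/W
Q = ΔT/R_total = 175/0.1061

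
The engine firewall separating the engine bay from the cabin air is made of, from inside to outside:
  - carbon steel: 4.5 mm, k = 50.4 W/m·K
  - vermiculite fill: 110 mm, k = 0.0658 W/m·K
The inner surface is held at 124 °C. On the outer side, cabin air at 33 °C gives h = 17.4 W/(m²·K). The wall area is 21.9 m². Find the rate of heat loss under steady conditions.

Q ≈ 1150 W

Treating each layer as a thermal resistance in series:
R_carbon steel = L/(kA) = 0.0045/(50.4×21.9) = 4.077×10^-6 K/W
R_vermiculite fill = L/(kA) = 0.11/(0.0658×21.9) = 0.07633 K/W
R_outer film = 1/(h_o·A) = 1/(17.4×21.9) = 0.002624 K/W
R_total = 0.07896 K/W
Q = ΔT / R_total = 91 / 0.07896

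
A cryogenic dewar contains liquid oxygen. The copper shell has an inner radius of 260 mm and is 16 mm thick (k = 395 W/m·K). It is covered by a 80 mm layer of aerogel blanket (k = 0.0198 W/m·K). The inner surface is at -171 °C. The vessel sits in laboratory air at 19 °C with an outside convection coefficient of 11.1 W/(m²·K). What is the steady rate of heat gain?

Q ≈ 57.1 W

For a spherical shell R = (1/r₁ − 1/r₂)/(4πk); film R = 1/(h·4πr²). In series:
R_copper shell = (1/0.26 − 1/0.276)/(4π×395) = 4.492×10^-5 K/W
R_aerogel blanket = (1/0.276 − 1/0.356)/(4π×0.0198) = 3.272 K/W
R_outer film = 1/(h·4πr_o²) = 1/(11.1×4π×0.356²) = 0.05657 K/W
R_total = 3.329 K/W
Q = ΔT/R_total = 190/3.329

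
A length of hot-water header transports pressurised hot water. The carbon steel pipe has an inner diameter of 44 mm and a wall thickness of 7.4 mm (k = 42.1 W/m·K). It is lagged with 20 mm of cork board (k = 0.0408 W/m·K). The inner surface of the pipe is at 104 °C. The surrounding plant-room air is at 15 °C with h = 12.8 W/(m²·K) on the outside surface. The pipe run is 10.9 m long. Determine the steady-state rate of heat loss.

Q ≈ 426 W

Radial resistances (cylindrical: R_cond = ln(r_o/r_i)/(2πkL), R_conv = 1/(h·2πrL)):
R_carbon steel pipe wall = ln(29.4/22)/(2π×42.1×10.9) = 1.006×10^-4 K/W
R_cork board = ln(49.4/29.4)/(2π×0.0408×10.9) = 0.1857 K/W
R_outer film = 1/(h_o·2πr_oL) = 1/(12.8×2π×0.0494×10.9) = 0.02309 K/W
R_total = 0.2089 K/W
Q = ΔT/R_total = 89/0.2089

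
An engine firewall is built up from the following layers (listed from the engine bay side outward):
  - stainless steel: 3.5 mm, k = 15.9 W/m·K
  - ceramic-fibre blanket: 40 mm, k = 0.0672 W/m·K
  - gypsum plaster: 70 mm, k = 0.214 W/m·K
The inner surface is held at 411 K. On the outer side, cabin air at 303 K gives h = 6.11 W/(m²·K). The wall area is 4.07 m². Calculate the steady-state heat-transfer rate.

Q ≈ 405 W

Using the resistance-network approach (series):
R_stainless steel = L/(kA) = 0.0035/(15.9×4.07) = 5.408×10^-5 K/W
R_ceramic-fibre blanket = L/(kA) = 0.04/(0.0672×4.07) = 0.1463 K/W
R_gypsum plaster = L/(kA) = 0.07/(0.214×4.07) = 0.08037 K/W
R_outer film = 1/(h_o·A) = 1/(6.11×4.07) = 0.04021 K/W
R_total = 0.2669 K/W
Q = ΔT / R_total = 108 / 0.2669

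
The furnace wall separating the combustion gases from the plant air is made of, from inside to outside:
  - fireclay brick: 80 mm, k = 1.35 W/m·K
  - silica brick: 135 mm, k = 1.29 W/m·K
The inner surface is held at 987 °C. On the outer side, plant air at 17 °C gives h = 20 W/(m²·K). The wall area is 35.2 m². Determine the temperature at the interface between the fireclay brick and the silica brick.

T ≈ 718 °C

Thermal resistances in series:
R_fireclay brick = L/(kA) = 0.08/(1.35×35.2) = 0.001684 K/W
R_silica brick = L/(kA) = 0.135/(1.29×35.2) = 0.002973 K/W
R_outer film = 1/(h_o·A) = 1/(20×35.2) = 0.00142 K/W
R_total = 0.006077 K/W;  Q = ΔT/R_total = 970/0.006077 = 159600 W
T_interface = T_inner − Q·ΣR(inner→interface) = 987 − 160000×0.001684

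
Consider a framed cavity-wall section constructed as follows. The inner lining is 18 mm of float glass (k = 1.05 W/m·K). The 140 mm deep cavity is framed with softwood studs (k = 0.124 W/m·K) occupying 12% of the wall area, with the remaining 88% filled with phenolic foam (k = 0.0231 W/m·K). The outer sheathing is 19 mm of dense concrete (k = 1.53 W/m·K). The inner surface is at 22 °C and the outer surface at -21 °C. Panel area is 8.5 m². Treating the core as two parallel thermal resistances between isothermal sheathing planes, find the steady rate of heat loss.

Sheathing layers in series; stud and cavity paths in parallel between them.
R_inner = 0.018/(1.05×8.5) = 0.002017 K/W
R_stud  = 0.14/(0.124×0.12×8.5) = 1.107 K/W
R_cav   = 0.14/(0.0231×0.88×8.5) = 0.8102 K/W
1/R_core = 1/R_stud + 1/R_cav → R_core = 0.4678 K/W
R_outer = 0.019/(1.53×8.5) = 0.001461 K/W
R_total = 0.4713 K/W
Q = ΔT/R_total = 43/0.4713

Q ≈ 91.2 W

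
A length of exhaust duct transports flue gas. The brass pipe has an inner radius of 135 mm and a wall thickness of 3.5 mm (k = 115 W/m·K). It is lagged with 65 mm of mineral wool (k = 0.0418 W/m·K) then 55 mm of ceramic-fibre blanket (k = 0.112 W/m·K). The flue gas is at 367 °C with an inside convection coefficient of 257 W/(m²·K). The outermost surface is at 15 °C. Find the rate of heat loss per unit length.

q′ ≈ 195 W/m

Per-layer cylindrical resistances, series-summed:
R_inner film = 1/(h_i·2πr₁L) = 1/(257×2π×0.135×1) = 0.004587 K/W
R_brass pipe wall = ln(138.5/135)/(2π×115×1) = 3.542×10^-5 K/W
R_mineral wool = ln(203.5/138.5)/(2π×0.0418×1) = 1.465 K/W
R_ceramic-fibre blanket = ln(258.5/203.5)/(2π×0.112×1) = 0.34 K/W
R_total = 1.81 K/W
Q = ΔT/R_total = 352/1.81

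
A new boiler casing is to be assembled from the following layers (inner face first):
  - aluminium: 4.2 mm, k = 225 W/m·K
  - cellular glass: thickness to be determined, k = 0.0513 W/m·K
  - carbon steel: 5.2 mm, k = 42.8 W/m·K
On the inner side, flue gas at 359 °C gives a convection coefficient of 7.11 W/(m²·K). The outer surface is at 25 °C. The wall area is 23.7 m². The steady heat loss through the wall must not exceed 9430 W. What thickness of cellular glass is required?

Model the wall as resistances in series:
R_inner film = 1/(h_i·A) = 1/(7.11×23.7) = 0.005934 K/W
R_aluminium = L/(kA) = 0.0042/(225×23.7) = 7.876×10^-7 K/W
R_carbon steel = L/(kA) = 0.0052/(42.8×23.7) = 5.126×10^-6 K/W
Sum of the known resistances R_other = 0.00594 K/W
Required total resistance R_tot = ΔT/Q_allow = 334/9430 = 0.03542 K/W
R_cellular glass = R_tot − R_other = 0.02948 K/W
L = R·k·A = 0.02948×0.0513×23.7

L ≈ 35.8 mm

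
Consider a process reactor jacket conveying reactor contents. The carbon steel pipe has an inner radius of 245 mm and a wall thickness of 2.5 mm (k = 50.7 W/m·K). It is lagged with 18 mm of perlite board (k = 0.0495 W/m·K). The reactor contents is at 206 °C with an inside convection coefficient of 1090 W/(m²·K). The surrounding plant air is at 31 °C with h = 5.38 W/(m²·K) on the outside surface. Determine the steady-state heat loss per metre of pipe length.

q′ ≈ 518 W/m

Per-layer cylindrical resistances, series-summed:
R_inner film = 1/(h_i·2πr₁L) = 1/(1090×2π×0.245×1) = 5.96×10^-4 K/W
R_carbon steel pipe wall = ln(247.5/245)/(2π×50.7×1) = 3.187×10^-5 K/W
R_perlite board = ln(265.5/247.5)/(2π×0.0495×1) = 0.2257 K/W
R_outer film = 1/(h_o·2πr_oL) = 1/(5.38×2π×0.2655×1) = 0.1114 K/W
R_total = 0.3378 K/W
Q = ΔT/R_total = 175/0.3378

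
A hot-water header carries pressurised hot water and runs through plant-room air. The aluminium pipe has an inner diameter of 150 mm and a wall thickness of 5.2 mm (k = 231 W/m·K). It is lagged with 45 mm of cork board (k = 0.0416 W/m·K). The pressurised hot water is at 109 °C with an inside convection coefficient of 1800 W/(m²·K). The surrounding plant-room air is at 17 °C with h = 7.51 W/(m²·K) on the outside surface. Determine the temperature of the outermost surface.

Per-layer cylindrical resistances, series-summed:
R_inner film = 1/(h_i·2πr₁L) = 1/(1800×2π×0.075×1) = 0.001179 K/W
R_aluminium pipe wall = ln(80.2/75)/(2π×231×1) = 4.619×10^-5 K/W
R_cork board = ln(125.2/80.2)/(2π×0.0416×1) = 1.704 K/W
R_outer film = 1/(h_o·2πr_oL) = 1/(7.51×2π×0.1252×1) = 0.1693 K/W
R_total = 1.874 K/W
Q = ΔT/R_total = 92/1.874
Q = 49.1 W/m
T_interface = T_inner − Q·ΣR(inner→interface) = 109 − 49.1×1.705

T ≈ 25.3 °C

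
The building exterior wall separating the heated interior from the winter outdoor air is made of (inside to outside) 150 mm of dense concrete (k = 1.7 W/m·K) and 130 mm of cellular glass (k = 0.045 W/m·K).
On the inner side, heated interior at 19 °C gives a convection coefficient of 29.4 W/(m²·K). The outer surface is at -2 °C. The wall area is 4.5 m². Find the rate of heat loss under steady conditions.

Q ≈ 31.4 W

Using the resistance-network approach (series):
R_inner film = 1/(h_i·A) = 1/(29.4×4.5) = 0.007559 K/W
R_dense concrete = L/(kA) = 0.15/(1.7×4.5) = 0.01961 K/W
R_cellular glass = L/(kA) = 0.13/(0.045×4.5) = 0.642 K/W
R_total = 0.6691 K/W
Q = ΔT / R_total = 21 / 0.6691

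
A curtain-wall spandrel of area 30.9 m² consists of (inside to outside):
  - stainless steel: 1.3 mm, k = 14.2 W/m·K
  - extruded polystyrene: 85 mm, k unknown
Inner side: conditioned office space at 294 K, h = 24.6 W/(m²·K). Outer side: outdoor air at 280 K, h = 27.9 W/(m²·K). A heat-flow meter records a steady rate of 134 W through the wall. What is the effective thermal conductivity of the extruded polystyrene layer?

Thermal resistances in series:
R_inner film = 1/(h_i·A) = 1/(24.6×30.9) = 0.001316 K/W
R_stainless steel = L/(kA) = 0.0013/(14.2×30.9) = 2.963×10^-6 K/W
R_outer film = 1/(h_o·A) = 1/(27.9×30.9) = 0.00116 K/W
Sum of known resistances R_other = 0.002478 K/W
Total R = ΔT/Q = 14/134 = 0.1045 K/W
R_extruded polystyrene = R_total − R_other = 0.102 K/W
k = L/(R·A) = 0.085/(0.102×30.9)

k ≈ 0.027 W/(m·K)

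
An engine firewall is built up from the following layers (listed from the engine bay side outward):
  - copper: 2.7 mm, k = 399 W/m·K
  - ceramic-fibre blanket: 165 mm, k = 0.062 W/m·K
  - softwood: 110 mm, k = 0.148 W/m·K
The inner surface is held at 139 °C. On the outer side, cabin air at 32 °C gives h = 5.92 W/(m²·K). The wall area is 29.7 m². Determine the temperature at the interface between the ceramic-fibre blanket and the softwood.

Thermal resistances in series:
R_copper = L/(kA) = 0.0027/(399×29.7) = 2.278×10^-7 K/W
R_ceramic-fibre blanket = L/(kA) = 0.165/(0.062×29.7) = 0.08961 K/W
R_softwood = L/(kA) = 0.11/(0.148×29.7) = 0.02503 K/W
R_outer film = 1/(h_o·A) = 1/(5.92×29.7) = 0.005688 K/W
R_total = 0.1203 K/W;  Q = ΔT/R_total = 107/0.1203 = 889.3 W
T_interface = T_inner − Q·ΣR(inner→interface) = 139 − 889×0.08961

T ≈ 59.3 °C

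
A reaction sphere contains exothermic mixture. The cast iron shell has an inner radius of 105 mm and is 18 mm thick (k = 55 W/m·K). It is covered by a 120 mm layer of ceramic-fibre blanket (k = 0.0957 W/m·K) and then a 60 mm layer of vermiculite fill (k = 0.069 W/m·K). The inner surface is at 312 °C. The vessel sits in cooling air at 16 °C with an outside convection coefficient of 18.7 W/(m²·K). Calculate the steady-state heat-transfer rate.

Q ≈ 68.4 W

For a spherical shell R = (1/r₁ − 1/r₂)/(4πk); film R = 1/(h·4πr²). In series:
R_cast iron shell = (1/0.105 − 1/0.123)/(4π×55) = 0.002017 K/W
R_ceramic-fibre blanket = (1/0.123 − 1/0.243)/(4π×0.0957) = 3.338 K/W
R_vermiculite fill = (1/0.243 − 1/0.303)/(4π×0.069) = 0.9398 K/W
R_outer film = 1/(h·4πr_o²) = 1/(18.7×4π×0.303²) = 0.04635 K/W
R_total = 4.327 K/W
Q = ΔT/R_total = 296/4.327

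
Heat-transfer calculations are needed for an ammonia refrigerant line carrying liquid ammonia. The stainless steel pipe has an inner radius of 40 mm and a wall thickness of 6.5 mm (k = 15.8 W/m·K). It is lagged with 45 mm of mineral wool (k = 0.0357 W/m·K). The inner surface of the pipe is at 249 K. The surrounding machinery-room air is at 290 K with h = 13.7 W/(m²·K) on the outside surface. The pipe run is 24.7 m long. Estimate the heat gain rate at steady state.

Q ≈ 322 W

Cylindrical conduction, so R = ln(r₂/r₁)/(2πkL) per layer, in series:
R_stainless steel pipe wall = ln(46.5/40)/(2π×15.8×24.7) = 6.141×10^-5 K/W
R_mineral wool = ln(91.5/46.5)/(2π×0.0357×24.7) = 0.1222 K/W
R_outer film = 1/(h_o·2πr_oL) = 1/(13.7×2π×0.0915×24.7) = 0.00514 K/W
R_total = 0.1274 K/W
Q = ΔT/R_total = 41/0.1274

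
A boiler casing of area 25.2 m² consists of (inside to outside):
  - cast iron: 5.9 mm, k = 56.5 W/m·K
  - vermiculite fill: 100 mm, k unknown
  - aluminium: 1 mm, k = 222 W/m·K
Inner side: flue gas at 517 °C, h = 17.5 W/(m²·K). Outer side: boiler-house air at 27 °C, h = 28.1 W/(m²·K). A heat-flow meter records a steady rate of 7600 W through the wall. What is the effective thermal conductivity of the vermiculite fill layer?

Treating each layer as a thermal resistance in series:
R_inner film = 1/(h_i·A) = 1/(17.5×25.2) = 0.002268 K/W
R_cast iron = L/(kA) = 0.0059/(56.5×25.2) = 4.144×10^-6 K/W
R_aluminium = L/(kA) = 0.001/(222×25.2) = 1.788×10^-7 K/W
R_outer film = 1/(h_o·A) = 1/(28.1×25.2) = 0.001412 K/W
Sum of known resistances R_other = 0.003684 K/W
Total R = ΔT/Q = 490/7600 = 0.06447 K/W
R_vermiculite fill = R_total − R_other = 0.06079 K/W
k = L/(R·A) = 0.1/(0.06079×25.2)

k ≈ 0.0653 W/(m·K)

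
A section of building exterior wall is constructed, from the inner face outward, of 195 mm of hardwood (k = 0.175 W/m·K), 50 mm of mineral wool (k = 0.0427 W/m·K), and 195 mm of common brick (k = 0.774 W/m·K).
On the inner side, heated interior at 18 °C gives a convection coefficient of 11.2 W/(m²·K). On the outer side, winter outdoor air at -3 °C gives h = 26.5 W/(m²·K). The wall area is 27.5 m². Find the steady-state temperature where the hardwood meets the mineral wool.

T ≈ 8.51 °C

Using the resistance-network approach (series):
R_inner film = 1/(h_i·A) = 1/(11.2×27.5) = 0.003247 K/W
R_hardwood = L/(kA) = 0.195/(0.175×27.5) = 0.04052 K/W
R_mineral wool = L/(kA) = 0.05/(0.0427×27.5) = 0.04258 K/W
R_common brick = L/(kA) = 0.195/(0.774×27.5) = 0.009161 K/W
R_outer film = 1/(h_o·A) = 1/(26.5×27.5) = 0.001372 K/W
R_total = 0.09688 K/W;  Q = ΔT/R_total = 21/0.09688 = 216.8 W
T_interface = T_inner − Q·ΣR(inner→interface) = 18 − 217×0.04377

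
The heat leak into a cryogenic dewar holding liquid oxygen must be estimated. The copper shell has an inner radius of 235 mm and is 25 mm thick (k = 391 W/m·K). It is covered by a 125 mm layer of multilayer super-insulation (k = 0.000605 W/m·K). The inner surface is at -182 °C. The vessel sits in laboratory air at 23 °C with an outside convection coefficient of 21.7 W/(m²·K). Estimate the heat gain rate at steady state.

Each spherical layer contributes R = (1/r_i − 1/r_o)/(4πk):
R_copper shell = (1/0.235 − 1/0.26)/(4π×391) = 8.327×10^-5 K/W
R_multilayer super-insulation = (1/0.26 − 1/0.385)/(4π×0.000605) = 164.3 K/W
R_outer film = 1/(h·4πr_o²) = 1/(21.7×4π×0.385²) = 0.02474 K/W
R_total = 164.3 K/W
Q = ΔT/R_total = 205/164.3

Q ≈ 1.25 W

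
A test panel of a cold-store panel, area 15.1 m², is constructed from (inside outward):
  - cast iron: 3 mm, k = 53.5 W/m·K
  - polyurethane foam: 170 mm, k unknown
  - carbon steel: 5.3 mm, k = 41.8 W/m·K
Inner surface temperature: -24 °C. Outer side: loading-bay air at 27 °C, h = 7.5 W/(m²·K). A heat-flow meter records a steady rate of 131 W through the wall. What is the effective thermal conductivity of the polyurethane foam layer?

k ≈ 0.0296 W/(m·K)

Thermal resistances in series:
R_cast iron = L/(kA) = 0.003/(53.5×15.1) = 3.714×10^-6 K/W
R_carbon steel = L/(kA) = 0.0053/(41.8×15.1) = 8.397×10^-6 K/W
R_outer film = 1/(h_o·A) = 1/(7.5×15.1) = 0.00883 K/W
Sum of known resistances R_other = 0.008842 K/W
Total R = ΔT/Q = 51/131 = 0.3893 K/W
R_polyurethane foam = R_total − R_other = 0.3805 K/W
k = L/(R·A) = 0.17/(0.3805×15.1)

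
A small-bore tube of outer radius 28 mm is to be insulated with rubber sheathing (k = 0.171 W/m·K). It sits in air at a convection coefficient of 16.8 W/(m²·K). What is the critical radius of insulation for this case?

For a cylinder r_cr = k/h = 0.171/16.8
r_cr = 10.2 mm; since the bare radius (28 mm) is above r_cr, any added insulation will reduce heat loss.

r_cr ≈ 10.2 mm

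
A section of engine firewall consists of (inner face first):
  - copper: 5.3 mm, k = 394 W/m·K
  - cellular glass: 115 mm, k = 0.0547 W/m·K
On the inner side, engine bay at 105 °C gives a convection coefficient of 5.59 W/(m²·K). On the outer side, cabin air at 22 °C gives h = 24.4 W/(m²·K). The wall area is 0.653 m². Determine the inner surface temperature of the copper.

Series thermal resistances:
R_inner film = 1/(h_i·A) = 1/(5.59×0.653) = 0.274 K/W
R_copper = L/(kA) = 0.0053/(394×0.653) = 2.06×10^-5 K/W
R_cellular glass = L/(kA) = 0.115/(0.0547×0.653) = 3.22 K/W
R_outer film = 1/(h_o·A) = 1/(24.4×0.653) = 0.06276 K/W
R_total = 3.556 K/W;  Q = ΔT/R_total = 83/3.556 = 23.34 W
T_interface = T_inner − Q·ΣR(inner→interface) = 105 − 23.3×0.274

T ≈ 98.6 °C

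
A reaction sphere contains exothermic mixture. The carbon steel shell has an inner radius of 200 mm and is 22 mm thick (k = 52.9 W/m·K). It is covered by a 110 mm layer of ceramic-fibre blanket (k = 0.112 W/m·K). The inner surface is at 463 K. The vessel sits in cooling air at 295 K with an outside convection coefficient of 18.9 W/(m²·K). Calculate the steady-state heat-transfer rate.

For a spherical shell R = (1/r₁ − 1/r₂)/(4πk); film R = 1/(h·4πr²). In series:
R_carbon steel shell = (1/0.2 − 1/0.222)/(4π×52.9) = 7.454×10^-4 K/W
R_ceramic-fibre blanket = (1/0.222 − 1/0.332)/(4π×0.112) = 1.06 K/W
R_outer film = 1/(h·4πr_o²) = 1/(18.9×4π×0.332²) = 0.0382 K/W
R_total = 1.099 K/W
Q = ΔT/R_total = 168/1.099

Q ≈ 153 W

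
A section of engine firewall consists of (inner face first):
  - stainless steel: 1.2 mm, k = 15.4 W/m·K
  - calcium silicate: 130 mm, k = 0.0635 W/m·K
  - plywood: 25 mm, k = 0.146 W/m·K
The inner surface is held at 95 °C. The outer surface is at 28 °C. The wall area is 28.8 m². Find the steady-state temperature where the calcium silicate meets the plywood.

Using the resistance-network approach (series):
R_stainless steel = L/(kA) = 0.0012/(15.4×28.8) = 2.706×10^-6 K/W
R_calcium silicate = L/(kA) = 0.13/(0.0635×28.8) = 0.07108 K/W
R_plywood = L/(kA) = 0.025/(0.146×28.8) = 0.005946 K/W
R_total = 0.07703 K/W;  Q = ΔT/R_total = 67/0.07703 = 869.8 W
T_interface = T_inner − Q·ΣR(inner→interface) = 95 − 870×0.07109

T ≈ 33.2 °C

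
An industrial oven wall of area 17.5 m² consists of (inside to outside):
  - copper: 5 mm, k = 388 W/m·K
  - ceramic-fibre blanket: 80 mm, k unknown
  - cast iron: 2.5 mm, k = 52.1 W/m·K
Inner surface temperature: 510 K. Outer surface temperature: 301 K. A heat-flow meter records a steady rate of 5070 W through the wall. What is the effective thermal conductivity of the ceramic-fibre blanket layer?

Thermal resistances in series:
R_copper = L/(kA) = 0.005/(388×17.5) = 7.364×10^-7 K/W
R_cast iron = L/(kA) = 0.0025/(52.1×17.5) = 2.742×10^-6 K/W
Sum of known resistances R_other = 3.478×10^-6 K/W
Total R = ΔT/Q = 209/5070 = 0.04122 K/W
R_ceramic-fibre blanket = R_total − R_other = 0.04122 K/W
k = L/(R·A) = 0.08/(0.04122×17.5)

k ≈ 0.111 W/(m·K)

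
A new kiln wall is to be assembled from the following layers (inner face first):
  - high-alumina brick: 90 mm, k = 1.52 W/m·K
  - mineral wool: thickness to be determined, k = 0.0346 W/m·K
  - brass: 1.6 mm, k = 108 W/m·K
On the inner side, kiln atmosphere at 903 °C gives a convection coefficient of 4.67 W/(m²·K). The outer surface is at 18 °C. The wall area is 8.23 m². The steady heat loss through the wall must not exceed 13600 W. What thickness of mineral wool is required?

Model the wall as resistances in series:
R_inner film = 1/(h_i·A) = 1/(4.67×8.23) = 0.02602 K/W
R_high-alumina brick = L/(kA) = 0.09/(1.52×8.23) = 0.007194 K/W
R_brass = L/(kA) = 0.0016/(108×8.23) = 1.8×10^-6 K/W
Sum of the known resistances R_other = 0.03321 K/W
Required total resistance R_tot = ΔT/Q_allow = 885/13600 = 0.06507 K/W
R_mineral wool = R_tot − R_other = 0.03186 K/W
L = R·k·A = 0.03186×0.0346×8.23

L ≈ 9.07 mm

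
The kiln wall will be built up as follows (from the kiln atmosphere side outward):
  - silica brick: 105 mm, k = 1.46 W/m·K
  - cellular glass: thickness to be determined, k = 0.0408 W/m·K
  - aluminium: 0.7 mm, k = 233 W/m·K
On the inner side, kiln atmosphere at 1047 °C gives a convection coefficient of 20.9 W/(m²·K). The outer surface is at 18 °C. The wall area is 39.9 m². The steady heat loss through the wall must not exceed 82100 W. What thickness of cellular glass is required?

L ≈ 15.5 mm

Model the wall as resistances in series:
R_inner film = 1/(h_i·A) = 1/(20.9×39.9) = 0.001199 K/W
R_silica brick = L/(kA) = 0.105/(1.46×39.9) = 0.001802 K/W
R_aluminium = L/(kA) = 0.0007/(233×39.9) = 7.53×10^-8 K/W
Sum of the known resistances R_other = 0.003002 K/W
Required total resistance R_tot = ΔT/Q_allow = 1029/82100 = 0.01253 K/W
R_cellular glass = R_tot − R_other = 0.009532 K/W
L = R·k·A = 0.009532×0.0408×39.9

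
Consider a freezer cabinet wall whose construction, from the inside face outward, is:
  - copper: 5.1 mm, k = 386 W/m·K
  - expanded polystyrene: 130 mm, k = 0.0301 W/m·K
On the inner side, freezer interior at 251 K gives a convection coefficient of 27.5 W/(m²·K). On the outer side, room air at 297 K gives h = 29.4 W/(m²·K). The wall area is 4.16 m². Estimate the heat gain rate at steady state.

Q ≈ 43.6 W

Series thermal resistances:
R_inner film = 1/(h_i·A) = 1/(27.5×4.16) = 0.008741 K/W
R_copper = L/(kA) = 0.0051/(386×4.16) = 3.176×10^-6 K/W
R_expanded polystyrene = L/(kA) = 0.13/(0.0301×4.16) = 1.038 K/W
R_outer film = 1/(h_o·A) = 1/(29.4×4.16) = 0.008176 K/W
R_total = 1.055 K/W
Q = ΔT / R_total = 46 / 1.055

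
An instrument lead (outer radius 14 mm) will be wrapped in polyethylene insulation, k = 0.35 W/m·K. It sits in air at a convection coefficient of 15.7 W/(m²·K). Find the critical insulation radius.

r_cr ≈ 22.3 mm

For a cylinder r_cr = k/h = 0.35/15.7
r_cr = 22.3 mm; since the bare radius (14 mm) is below r_cr, adding a thin layer of insulation will *increase* heat loss.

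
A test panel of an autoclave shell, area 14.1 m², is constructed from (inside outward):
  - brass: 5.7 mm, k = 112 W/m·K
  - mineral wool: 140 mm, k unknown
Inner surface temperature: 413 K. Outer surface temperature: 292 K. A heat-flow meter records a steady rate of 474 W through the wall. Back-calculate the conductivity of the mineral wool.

k ≈ 0.0389 W/(m·K)

Using the resistance-network approach (series):
R_brass = L/(kA) = 0.0057/(112×14.1) = 3.609×10^-6 K/W
Sum of known resistances R_other = 3.609×10^-6 K/W
Total R = ΔT/Q = 121/474 = 0.2553 K/W
R_mineral wool = R_total − R_other = 0.2553 K/W
k = L/(R·A) = 0.14/(0.2553×14.1)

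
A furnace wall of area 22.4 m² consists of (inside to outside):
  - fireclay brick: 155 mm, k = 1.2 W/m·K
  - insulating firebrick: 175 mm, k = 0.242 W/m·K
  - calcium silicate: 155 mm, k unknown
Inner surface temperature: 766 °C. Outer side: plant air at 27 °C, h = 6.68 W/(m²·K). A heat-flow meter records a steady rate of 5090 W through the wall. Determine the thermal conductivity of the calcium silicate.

Series thermal resistances:
R_fireclay brick = L/(kA) = 0.155/(1.2×22.4) = 0.005766 K/W
R_insulating firebrick = L/(kA) = 0.175/(0.242×22.4) = 0.03228 K/W
R_outer film = 1/(h_o·A) = 1/(6.68×22.4) = 0.006683 K/W
Sum of known resistances R_other = 0.04473 K/W
Total R = ΔT/Q = 739/5090 = 0.1452 K/W
R_calcium silicate = R_total − R_other = 0.1005 K/W
k = L/(R·A) = 0.155/(0.1005×22.4)

k ≈ 0.0689 W/(m·K)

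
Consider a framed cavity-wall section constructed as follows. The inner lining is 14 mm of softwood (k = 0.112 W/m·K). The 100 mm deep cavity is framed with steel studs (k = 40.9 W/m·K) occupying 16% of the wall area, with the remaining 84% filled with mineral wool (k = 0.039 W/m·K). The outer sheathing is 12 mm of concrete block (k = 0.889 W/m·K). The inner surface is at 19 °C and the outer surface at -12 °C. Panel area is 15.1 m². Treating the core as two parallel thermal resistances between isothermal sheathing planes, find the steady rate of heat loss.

Q ≈ 3050 W

Sheathing layers in series; stud and cavity paths in parallel between them.
R_inner = 0.014/(0.112×15.1) = 0.008278 K/W
R_stud  = 0.1/(40.9×0.16×15.1) = 0.001012 K/W
R_cav   = 0.1/(0.039×0.84×15.1) = 0.2022 K/W
1/R_core = 1/R_stud + 1/R_cav → R_core = 0.001007 K/W
R_outer = 0.012/(0.889×15.1) = 8.939×10^-4 K/W
R_total = 0.01018 K/W
Q = ΔT/R_total = 31/0.01018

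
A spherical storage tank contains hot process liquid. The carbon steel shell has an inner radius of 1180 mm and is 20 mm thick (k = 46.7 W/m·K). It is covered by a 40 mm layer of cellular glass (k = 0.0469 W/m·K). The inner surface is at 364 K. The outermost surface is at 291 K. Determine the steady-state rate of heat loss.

Q ≈ 1600 W

For a spherical shell R = (1/r₁ − 1/r₂)/(4πk); film R = 1/(h·4πr²). In series:
R_carbon steel shell = (1/1.18 − 1/1.2)/(4π×46.7) = 2.407×10^-5 K/W
R_cellular glass = (1/1.2 − 1/1.24)/(4π×0.0469) = 0.04561 K/W
R_total = 0.04564 K/W
Q = ΔT/R_total = 73/0.04564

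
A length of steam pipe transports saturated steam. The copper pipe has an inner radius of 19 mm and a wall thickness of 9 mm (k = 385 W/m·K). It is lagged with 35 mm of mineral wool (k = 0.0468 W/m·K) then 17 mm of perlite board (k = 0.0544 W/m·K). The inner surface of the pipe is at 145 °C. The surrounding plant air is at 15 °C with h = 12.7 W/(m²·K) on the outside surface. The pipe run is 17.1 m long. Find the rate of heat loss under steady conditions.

Q ≈ 615 W

Cylindrical conduction, so R = ln(r₂/r₁)/(2πkL) per layer, in series:
R_copper pipe wall = ln(28/19)/(2π×385×17.1) = 9.374×10^-6 K/W
R_mineral wool = ln(63/28)/(2π×0.0468×17.1) = 0.1613 K/W
R_perlite board = ln(80/63)/(2π×0.0544×17.1) = 0.04087 K/W
R_outer film = 1/(h_o·2πr_oL) = 1/(12.7×2π×0.08×17.1) = 0.009161 K/W
R_total = 0.2113 K/W
Q = ΔT/R_total = 130/0.2113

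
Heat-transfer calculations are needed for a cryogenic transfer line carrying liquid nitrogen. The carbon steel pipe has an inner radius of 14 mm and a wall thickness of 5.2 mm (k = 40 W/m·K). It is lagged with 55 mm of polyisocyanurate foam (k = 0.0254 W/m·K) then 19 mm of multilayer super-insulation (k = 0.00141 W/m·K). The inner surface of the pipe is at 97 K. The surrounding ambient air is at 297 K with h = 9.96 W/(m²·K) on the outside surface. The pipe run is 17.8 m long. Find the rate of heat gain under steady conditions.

Q ≈ 104 W

Per-layer cylindrical resistances, series-summed:
R_carbon steel pipe wall = ln(19.2/14)/(2π×40×17.8) = 7.06×10^-5 K/W
R_polyisocyanurate foam = ln(74.2/19.2)/(2π×0.0254×17.8) = 0.4759 K/W
R_multilayer super-insulation = ln(93.2/74.2)/(2π×0.00141×17.8) = 1.446 K/W
R_outer film = 1/(h_o·2πr_oL) = 1/(9.96×2π×0.0932×17.8) = 0.009632 K/W
R_total = 1.931 K/W
Q = ΔT/R_total = 200/1.931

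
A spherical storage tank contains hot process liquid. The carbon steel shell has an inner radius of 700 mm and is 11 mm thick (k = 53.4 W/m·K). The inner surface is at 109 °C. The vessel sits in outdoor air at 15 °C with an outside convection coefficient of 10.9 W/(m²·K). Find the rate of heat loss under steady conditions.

Q ≈ 6490 W

Spherical conduction: R = (1/r_in − 1/r_out)/(4πk) per layer; series-sum.
R_carbon steel shell = (1/0.7 − 1/0.711)/(4π×53.4) = 3.294×10^-5 K/W
R_outer film = 1/(h·4πr_o²) = 1/(10.9×4π×0.711²) = 0.01444 K/W
R_total = 0.01447 K/W
Q = ΔT/R_total = 94/0.01447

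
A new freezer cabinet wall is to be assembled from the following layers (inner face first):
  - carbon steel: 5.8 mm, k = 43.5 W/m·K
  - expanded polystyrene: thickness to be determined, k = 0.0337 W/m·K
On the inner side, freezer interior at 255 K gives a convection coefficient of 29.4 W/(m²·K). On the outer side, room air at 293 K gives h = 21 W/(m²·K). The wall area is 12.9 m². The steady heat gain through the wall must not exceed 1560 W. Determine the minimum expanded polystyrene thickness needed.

L ≈ 7.83 mm

Model the wall as resistances in series:
R_inner film = 1/(h_i·A) = 1/(29.4×12.9) = 0.002637 K/W
R_carbon steel = L/(kA) = 0.0058/(43.5×12.9) = 1.034×10^-5 K/W
R_outer film = 1/(h_o·A) = 1/(21×12.9) = 0.003691 K/W
Sum of the known resistances R_other = 0.006338 K/W
Required total resistance R_tot = ΔT/Q_allow = 38/1560 = 0.02436 K/W
R_expanded polystyrene = R_tot − R_other = 0.01802 K/W
L = R·k·A = 0.01802×0.0337×12.9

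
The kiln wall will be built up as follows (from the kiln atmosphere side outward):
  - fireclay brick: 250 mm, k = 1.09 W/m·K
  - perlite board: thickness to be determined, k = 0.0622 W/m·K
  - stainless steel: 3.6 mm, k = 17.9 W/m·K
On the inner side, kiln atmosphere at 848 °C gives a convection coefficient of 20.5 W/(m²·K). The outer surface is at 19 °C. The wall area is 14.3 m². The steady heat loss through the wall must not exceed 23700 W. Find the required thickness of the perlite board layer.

Treating each layer as a thermal resistance in series:
R_inner film = 1/(h_i·A) = 1/(20.5×14.3) = 0.003411 K/W
R_fireclay brick = L/(kA) = 0.25/(1.09×14.3) = 0.01604 K/W
R_stainless steel = L/(kA) = 0.0036/(17.9×14.3) = 1.406×10^-5 K/W
Sum of the known resistances R_other = 0.01946 K/W
Required total resistance R_tot = ΔT/Q_allow = 829/23700 = 0.03498 K/W
R_perlite board = R_tot − R_other = 0.01551 K/W
L = R·k·A = 0.01551×0.0622×14.3

L ≈ 13.8 mm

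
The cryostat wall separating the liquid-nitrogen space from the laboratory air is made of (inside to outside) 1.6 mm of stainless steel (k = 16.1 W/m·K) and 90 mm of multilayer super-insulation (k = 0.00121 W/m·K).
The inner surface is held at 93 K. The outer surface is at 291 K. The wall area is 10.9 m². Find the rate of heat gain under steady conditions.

Q ≈ 29 W

Model the wall as resistances in series:
R_stainless steel = L/(kA) = 0.0016/(16.1×10.9) = 9.117×10^-6 K/W
R_multilayer super-insulation = L/(kA) = 0.09/(0.00121×10.9) = 6.824 K/W
R_total = 6.824 K/W
Q = ΔT / R_total = 198 / 6.824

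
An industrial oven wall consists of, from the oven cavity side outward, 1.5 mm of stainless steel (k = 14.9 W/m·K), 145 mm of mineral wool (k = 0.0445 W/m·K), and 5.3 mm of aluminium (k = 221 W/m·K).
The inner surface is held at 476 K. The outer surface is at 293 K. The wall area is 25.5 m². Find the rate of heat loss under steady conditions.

Series thermal resistances:
R_stainless steel = L/(kA) = 0.0015/(14.9×25.5) = 3.948×10^-6 K/W
R_mineral wool = L/(kA) = 0.145/(0.0445×25.5) = 0.1278 K/W
R_aluminium = L/(kA) = 0.0053/(221×25.5) = 9.405×10^-7 K/W
R_total = 0.1278 K/W
Q = ΔT / R_total = 183 / 0.1278

Q ≈ 1430 W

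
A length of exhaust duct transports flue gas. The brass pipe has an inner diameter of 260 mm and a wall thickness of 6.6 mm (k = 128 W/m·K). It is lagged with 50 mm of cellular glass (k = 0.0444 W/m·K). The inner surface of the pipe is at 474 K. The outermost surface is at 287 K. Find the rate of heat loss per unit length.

For a radial system each layer contributes R = ln(r_out/r_in)/(2πkL); films add R = 1/(hA).
R_brass pipe wall = ln(136.6/130)/(2π×128×1) = 6.158×10^-5 K/W
R_cellular glass = ln(186.6/136.6)/(2π×0.0444×1) = 1.118 K/W
R_total = 1.118 K/W
Q = ΔT/R_total = 187/1.118

q′ ≈ 167 W/m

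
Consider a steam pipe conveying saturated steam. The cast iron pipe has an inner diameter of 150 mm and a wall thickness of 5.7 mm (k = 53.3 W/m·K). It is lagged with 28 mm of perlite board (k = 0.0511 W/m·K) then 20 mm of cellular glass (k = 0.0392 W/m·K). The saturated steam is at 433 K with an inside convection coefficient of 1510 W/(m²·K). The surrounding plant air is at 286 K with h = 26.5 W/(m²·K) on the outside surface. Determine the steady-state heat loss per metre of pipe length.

q′ ≈ 88.5 W/m

Per-layer cylindrical resistances, series-summed:
R_inner film = 1/(h_i·2πr₁L) = 1/(1510×2π×0.075×1) = 0.001405 K/W
R_cast iron pipe wall = ln(80.7/75)/(2π×53.3×1) = 2.187×10^-4 K/W
R_perlite board = ln(108.7/80.7)/(2π×0.0511×1) = 0.9277 K/W
R_cellular glass = ln(128.7/108.7)/(2π×0.0392×1) = 0.6857 K/W
R_outer film = 1/(h_o·2πr_oL) = 1/(26.5×2π×0.1287×1) = 0.04667 K/W
R_total = 1.662 K/W
Q = ΔT/R_total = 147/1.662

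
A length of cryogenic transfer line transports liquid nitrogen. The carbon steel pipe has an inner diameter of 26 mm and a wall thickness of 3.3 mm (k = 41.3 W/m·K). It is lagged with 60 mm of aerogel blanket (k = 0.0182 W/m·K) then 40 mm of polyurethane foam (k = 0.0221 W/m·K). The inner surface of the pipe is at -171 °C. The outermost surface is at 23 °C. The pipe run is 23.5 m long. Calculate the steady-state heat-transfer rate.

Q ≈ 276 W

Cylindrical conduction, so R = ln(r₂/r₁)/(2πkL) per layer, in series:
R_carbon steel pipe wall = ln(16.3/13)/(2π×41.3×23.5) = 3.71×10^-5 K/W
R_aerogel blanket = ln(76.3/16.3)/(2π×0.0182×23.5) = 0.5744 K/W
R_polyurethane foam = ln(116.3/76.3)/(2π×0.0221×23.5) = 0.1292 K/W
R_total = 0.7036 K/W
Q = ΔT/R_total = 194/0.7036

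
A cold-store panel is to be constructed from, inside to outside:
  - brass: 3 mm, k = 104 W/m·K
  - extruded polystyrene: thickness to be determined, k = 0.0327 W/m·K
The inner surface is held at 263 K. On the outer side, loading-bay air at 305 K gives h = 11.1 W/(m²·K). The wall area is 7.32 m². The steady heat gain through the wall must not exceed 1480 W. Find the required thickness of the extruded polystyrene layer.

Treating each layer as a thermal resistance in series:
R_brass = L/(kA) = 0.003/(104×7.32) = 3.941×10^-6 K/W
R_outer film = 1/(h_o·A) = 1/(11.1×7.32) = 0.01231 K/W
Sum of the known resistances R_other = 0.01231 K/W
Required total resistance R_tot = ΔT/Q_allow = 42/1480 = 0.02838 K/W
R_extruded polystyrene = R_tot − R_other = 0.01607 K/W
L = R·k·A = 0.01607×0.0327×7.32

L ≈ 3.85 mm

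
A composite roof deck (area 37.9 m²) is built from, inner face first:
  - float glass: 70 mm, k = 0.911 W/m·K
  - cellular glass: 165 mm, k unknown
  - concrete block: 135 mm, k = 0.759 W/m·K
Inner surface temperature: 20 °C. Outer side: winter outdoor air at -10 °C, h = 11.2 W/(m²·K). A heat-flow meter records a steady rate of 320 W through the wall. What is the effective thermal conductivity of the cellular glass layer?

Thermal resistances in series:
R_float glass = L/(kA) = 0.07/(0.911×37.9) = 0.002027 K/W
R_concrete block = L/(kA) = 0.135/(0.759×37.9) = 0.004693 K/W
R_outer film = 1/(h_o·A) = 1/(11.2×37.9) = 0.002356 K/W
Sum of known resistances R_other = 0.009076 K/W
Total R = ΔT/Q = 30/320 = 0.09375 K/W
R_cellular glass = R_total − R_other = 0.08467 K/W
k = L/(R·A) = 0.165/(0.08467×37.9)

k ≈ 0.0514 W/(m·K)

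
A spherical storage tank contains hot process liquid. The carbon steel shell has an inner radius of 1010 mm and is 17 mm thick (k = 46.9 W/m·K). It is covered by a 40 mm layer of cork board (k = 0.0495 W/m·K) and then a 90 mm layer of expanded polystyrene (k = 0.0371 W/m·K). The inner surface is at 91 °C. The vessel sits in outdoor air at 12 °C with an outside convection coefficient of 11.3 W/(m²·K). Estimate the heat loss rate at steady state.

Radial (spherical) resistances in series:
R_carbon steel shell = (1/1.01 − 1/1.027)/(4π×46.9) = 2.781×10^-5 K/W
R_cork board = (1/1.027 − 1/1.067)/(4π×0.0495) = 0.05868 K/W
R_expanded polystyrene = (1/1.067 − 1/1.157)/(4π×0.0371) = 0.1564 K/W
R_outer film = 1/(h·4πr_o²) = 1/(11.3×4π×1.157²) = 0.005261 K/W
R_total = 0.2203 K/W
Q = ΔT/R_total = 79/0.2203

Q ≈ 359 W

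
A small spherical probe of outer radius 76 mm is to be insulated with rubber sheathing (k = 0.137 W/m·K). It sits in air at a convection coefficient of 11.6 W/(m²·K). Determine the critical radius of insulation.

r_cr ≈ 23.6 mm

For a sphere r_cr = 2k/h = 2×0.137/11.6
r_cr = 23.6 mm; since the bare radius (76 mm) is above r_cr, any added insulation will reduce heat loss.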